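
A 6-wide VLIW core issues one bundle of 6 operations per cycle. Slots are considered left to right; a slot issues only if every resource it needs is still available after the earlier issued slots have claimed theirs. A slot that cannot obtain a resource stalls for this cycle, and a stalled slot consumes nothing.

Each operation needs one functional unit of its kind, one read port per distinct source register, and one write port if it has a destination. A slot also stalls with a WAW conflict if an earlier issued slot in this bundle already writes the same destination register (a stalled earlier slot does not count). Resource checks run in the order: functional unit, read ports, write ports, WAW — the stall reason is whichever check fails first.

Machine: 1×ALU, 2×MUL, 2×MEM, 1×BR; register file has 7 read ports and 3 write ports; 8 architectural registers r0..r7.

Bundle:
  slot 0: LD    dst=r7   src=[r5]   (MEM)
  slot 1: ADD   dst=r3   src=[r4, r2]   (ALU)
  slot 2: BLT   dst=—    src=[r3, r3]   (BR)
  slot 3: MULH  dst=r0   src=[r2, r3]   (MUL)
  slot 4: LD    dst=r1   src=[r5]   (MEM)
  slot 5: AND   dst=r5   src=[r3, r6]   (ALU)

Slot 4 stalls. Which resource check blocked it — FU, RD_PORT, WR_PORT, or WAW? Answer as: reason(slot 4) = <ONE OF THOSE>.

reason(slot 4) = WR_PORT

  0. MEM→r7 ⇒ go  {1A/2Mu/1Ld/1B | 6r 2w}
  1. ALU→r3 ⇒ go  {0A/2Mu/1Ld/1B | 4r 1w}
  2. BR ⇒ go  {0A/2Mu/1Ld/0B | 3r 1w}
  3. MUL→r0 ⇒ go  {0A/1Mu/1Ld/0B | 1r 0w}
  4. MEM→r1 ⇒ no(WR_PORT)  {0A/1Mu/1Ld/0B | 1r 0w}
  5. ALU→r5 ⇒ no(FU)  {0A/1Mu/1Ld/0B | 1r 0w}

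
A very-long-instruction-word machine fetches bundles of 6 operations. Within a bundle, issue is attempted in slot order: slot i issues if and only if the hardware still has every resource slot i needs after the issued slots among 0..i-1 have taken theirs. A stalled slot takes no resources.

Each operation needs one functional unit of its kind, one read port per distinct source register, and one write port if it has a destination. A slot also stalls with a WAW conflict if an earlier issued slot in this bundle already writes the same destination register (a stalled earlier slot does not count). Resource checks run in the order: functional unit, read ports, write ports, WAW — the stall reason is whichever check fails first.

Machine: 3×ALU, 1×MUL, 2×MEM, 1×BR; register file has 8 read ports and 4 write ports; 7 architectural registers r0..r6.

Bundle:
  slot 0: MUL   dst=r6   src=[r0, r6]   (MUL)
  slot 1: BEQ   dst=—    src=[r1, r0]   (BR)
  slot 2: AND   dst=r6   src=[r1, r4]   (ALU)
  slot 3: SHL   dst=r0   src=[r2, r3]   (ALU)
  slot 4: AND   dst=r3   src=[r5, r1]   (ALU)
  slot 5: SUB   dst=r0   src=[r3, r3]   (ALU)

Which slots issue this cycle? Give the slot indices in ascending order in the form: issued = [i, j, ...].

  0. MUL→r6 ⇒ go  {3A/0Mu/2Ld/1B | 6r 3w}
  1. BR ⇒ go  {3A/0Mu/2Ld/0B | 4r 3w}
  2. ALU→r6 ⇒ no(WAW)  {3A/0Mu/2Ld/0B | 4r 3w}
  3. ALU→r0 ⇒ go  {2A/0Mu/2Ld/0B | 2r 2w}
  4. ALU→r3 ⇒ go  {1A/0Mu/2Ld/0B | 0r 1w}
  5. ALU→r0 ⇒ no(RD_PORT)  {1A/0Mu/2Ld/0B | 0r 1w}

issued = [0, 1, 3, 4]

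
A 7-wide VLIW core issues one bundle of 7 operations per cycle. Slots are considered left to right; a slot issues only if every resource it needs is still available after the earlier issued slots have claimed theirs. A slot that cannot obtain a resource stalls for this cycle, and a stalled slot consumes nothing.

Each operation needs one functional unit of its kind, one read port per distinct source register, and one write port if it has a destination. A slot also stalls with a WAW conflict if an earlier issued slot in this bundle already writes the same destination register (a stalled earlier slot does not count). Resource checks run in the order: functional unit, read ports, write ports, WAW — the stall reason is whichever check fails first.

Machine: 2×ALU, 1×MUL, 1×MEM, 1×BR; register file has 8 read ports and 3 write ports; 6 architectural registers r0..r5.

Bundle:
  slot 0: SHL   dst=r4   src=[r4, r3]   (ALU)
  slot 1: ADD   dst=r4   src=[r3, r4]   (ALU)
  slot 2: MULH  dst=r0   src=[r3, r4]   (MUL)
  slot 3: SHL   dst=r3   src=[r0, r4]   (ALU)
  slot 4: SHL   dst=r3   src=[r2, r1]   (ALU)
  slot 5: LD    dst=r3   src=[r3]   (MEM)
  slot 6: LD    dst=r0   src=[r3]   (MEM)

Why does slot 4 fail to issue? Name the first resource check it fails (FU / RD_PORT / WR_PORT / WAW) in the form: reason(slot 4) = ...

[0] ALU needs rd=2 wr=1: ok; after: ALU=1 MUL=1 MEM=1 BR=1, R=6, W=2
[1] ALU needs rd=2 wr=1: WAW; after: ALU=1 MUL=1 MEM=1 BR=1, R=6, W=2
[2] MUL needs rd=2 wr=1: ok; after: ALU=1 MUL=0 MEM=1 BR=1, R=4, W=1
[3] ALU needs rd=2 wr=1: ok; after: ALU=0 MUL=0 MEM=1 BR=1, R=2, W=0
[4] ALU needs rd=2 wr=1: FU; after: ALU=0 MUL=0 MEM=1 BR=1, R=2, W=0
[5] MEM needs rd=1 wr=1: WR_PORT; after: ALU=0 MUL=0 MEM=1 BR=1, R=2, W=0
[6] MEM needs rd=1 wr=1: WR_PORT; after: ALU=0 MUL=0 MEM=1 BR=1, R=2, W=0

reason(slot 4) = FU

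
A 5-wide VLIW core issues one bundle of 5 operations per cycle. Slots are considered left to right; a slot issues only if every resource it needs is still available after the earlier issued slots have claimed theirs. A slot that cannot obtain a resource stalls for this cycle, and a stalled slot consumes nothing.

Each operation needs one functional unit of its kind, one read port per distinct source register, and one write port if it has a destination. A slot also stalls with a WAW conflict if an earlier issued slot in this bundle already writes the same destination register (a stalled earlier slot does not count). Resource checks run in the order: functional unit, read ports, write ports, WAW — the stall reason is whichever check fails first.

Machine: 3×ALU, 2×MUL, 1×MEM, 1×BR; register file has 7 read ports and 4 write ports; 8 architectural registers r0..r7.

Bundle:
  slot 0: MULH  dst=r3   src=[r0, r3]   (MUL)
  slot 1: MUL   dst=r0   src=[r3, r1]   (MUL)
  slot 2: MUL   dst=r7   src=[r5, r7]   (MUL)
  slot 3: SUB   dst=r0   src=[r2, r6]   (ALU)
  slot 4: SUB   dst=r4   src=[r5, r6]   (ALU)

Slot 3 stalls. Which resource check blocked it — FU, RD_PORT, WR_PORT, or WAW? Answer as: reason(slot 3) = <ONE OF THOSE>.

(0) want 1×MUL +2rd +1wr — yes → AL3|MU1|ME1|BR1|rd5|wr3
(1) want 1×MUL +2rd +1wr — yes → AL3|MU0|ME1|BR1|rd3|wr2
(2) want 1×MUL +2rd +1wr — FU → AL3|MU0|ME1|BR1|rd3|wr2
(3) want 1×ALU +2rd +1wr — WAW → AL3|MU0|ME1|BR1|rd3|wr2
(4) want 1×ALU +2rd +1wr — yes → AL2|MU0|ME1|BR1|rd1|wr1

reason(slot 3) = WAW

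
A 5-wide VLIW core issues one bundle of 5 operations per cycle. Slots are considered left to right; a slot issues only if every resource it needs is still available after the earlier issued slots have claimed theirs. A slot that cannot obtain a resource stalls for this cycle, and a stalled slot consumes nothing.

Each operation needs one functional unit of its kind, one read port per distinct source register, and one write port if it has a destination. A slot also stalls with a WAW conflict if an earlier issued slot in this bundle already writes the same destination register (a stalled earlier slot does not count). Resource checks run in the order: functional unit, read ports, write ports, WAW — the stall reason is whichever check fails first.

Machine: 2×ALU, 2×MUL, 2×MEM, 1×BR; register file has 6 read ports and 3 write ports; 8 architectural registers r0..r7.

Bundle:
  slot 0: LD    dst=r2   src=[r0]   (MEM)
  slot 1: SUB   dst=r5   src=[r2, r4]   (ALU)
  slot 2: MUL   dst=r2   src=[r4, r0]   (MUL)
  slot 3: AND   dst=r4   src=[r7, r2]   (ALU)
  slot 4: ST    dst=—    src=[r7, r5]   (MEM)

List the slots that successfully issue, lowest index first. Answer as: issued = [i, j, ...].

slot 0 (MEM): ISSUE — free A2,Mu2,Ld1,B1 rp5 wp2
slot 1 (ALU): ISSUE — free A1,Mu2,Ld1,B1 rp3 wp1
slot 2 (MUL): stall WAW — free A1,Mu2,Ld1,B1 rp3 wp1
slot 3 (ALU): ISSUE — free A0,Mu2,Ld1,B1 rp1 wp0
slot 4 (MEM): stall RD_PORT — free A0,Mu2,Ld1,B1 rp1 wp0

issued = [0, 1, 3]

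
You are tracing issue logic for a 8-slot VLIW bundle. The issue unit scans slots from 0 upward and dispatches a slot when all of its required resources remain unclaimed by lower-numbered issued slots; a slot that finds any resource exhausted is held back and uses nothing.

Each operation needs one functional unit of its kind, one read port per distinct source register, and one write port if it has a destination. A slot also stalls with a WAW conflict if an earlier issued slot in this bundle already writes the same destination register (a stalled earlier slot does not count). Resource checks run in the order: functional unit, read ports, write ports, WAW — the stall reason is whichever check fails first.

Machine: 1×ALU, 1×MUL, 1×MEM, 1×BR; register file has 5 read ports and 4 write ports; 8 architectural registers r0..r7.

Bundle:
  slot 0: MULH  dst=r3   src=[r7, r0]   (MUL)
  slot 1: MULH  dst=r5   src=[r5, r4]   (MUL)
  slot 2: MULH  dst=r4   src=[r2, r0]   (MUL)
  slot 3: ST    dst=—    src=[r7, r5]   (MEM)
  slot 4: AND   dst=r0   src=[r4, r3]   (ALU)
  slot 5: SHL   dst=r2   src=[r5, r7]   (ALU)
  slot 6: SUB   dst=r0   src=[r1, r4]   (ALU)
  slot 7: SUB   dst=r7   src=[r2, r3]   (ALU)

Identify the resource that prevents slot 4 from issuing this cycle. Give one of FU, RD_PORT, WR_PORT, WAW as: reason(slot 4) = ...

[0] MUL needs rd=2 wr=1: ok; after: ALU=1 MUL=0 MEM=1 BR=1, R=3, W=3
[1] MUL needs rd=2 wr=1: FU; after: ALU=1 MUL=0 MEM=1 BR=1, R=3, W=3
[2] MUL needs rd=2 wr=1: FU; after: ALU=1 MUL=0 MEM=1 BR=1, R=3, W=3
[3] MEM needs rd=2 wr=0: ok; after: ALU=1 MUL=0 MEM=0 BR=1, R=1, W=3
[4] ALU needs rd=2 wr=1: RD_PORT; after: ALU=1 MUL=0 MEM=0 BR=1, R=1, W=3
[5] ALU needs rd=2 wr=1: RD_PORT; after: ALU=1 MUL=0 MEM=0 BR=1, R=1, W=3
[6] ALU needs rd=2 wr=1: RD_PORT; after: ALU=1 MUL=0 MEM=0 BR=1, R=1, W=3
[7] ALU needs rd=2 wr=1: RD_PORT; after: ALU=1 MUL=0 MEM=0 BR=1, R=1, W=3

reason(slot 4) = RD_PORT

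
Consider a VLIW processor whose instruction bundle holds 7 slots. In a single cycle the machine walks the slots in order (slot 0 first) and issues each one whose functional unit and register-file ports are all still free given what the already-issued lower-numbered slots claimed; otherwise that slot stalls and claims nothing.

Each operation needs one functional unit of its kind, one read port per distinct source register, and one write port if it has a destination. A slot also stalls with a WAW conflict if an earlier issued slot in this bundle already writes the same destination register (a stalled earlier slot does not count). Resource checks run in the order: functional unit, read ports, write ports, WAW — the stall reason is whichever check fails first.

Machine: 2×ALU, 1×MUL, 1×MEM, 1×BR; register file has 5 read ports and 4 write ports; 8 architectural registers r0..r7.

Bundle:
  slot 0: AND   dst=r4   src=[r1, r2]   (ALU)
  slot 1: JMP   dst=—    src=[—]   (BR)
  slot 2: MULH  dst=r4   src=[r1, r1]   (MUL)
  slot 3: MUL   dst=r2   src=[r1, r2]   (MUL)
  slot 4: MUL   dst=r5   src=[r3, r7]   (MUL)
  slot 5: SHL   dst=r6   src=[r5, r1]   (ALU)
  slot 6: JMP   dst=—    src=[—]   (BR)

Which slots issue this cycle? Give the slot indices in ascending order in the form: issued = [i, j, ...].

(0) want 1×ALU +2rd +1wr — yes → AL1|MU1|ME1|BR1|rd3|wr3
(1) want 1×BR +0rd +0wr — yes → AL1|MU1|ME1|BR0|rd3|wr3
(2) want 1×MUL +1rd +1wr — WAW → AL1|MU1|ME1|BR0|rd3|wr3
(3) want 1×MUL +2rd +1wr — yes → AL1|MU0|ME1|BR0|rd1|wr2
(4) want 1×MUL +2rd +1wr — FU → AL1|MU0|ME1|BR0|rd1|wr2
(5) want 1×ALU +2rd +1wr — RD_PORT → AL1|MU0|ME1|BR0|rd1|wr2
(6) want 1×BR +0rd +0wr — FU → AL1|MU0|ME1|BR0|rd1|wr2

issued = [0, 1, 3]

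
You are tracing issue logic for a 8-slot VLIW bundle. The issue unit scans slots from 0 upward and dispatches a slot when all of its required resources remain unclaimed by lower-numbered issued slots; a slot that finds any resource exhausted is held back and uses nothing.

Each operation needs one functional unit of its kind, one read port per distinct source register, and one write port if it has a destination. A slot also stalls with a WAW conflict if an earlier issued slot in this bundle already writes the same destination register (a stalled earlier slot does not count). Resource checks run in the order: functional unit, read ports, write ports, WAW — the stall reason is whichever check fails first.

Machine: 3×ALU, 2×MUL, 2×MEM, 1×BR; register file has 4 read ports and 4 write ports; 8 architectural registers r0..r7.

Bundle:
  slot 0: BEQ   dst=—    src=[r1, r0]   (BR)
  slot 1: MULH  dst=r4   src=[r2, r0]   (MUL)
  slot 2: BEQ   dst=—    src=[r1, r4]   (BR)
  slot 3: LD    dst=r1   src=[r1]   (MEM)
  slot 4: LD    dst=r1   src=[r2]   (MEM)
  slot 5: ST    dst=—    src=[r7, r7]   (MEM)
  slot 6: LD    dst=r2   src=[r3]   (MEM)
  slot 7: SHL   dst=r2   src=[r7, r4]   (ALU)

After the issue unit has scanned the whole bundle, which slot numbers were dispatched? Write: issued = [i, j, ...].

(0) want 1×BR +2rd +0wr — yes → AL3|MU2|ME2|BR0|rd2|wr4
(1) want 1×MUL +2rd +1wr — yes → AL3|MU1|ME2|BR0|rd0|wr3
(2) want 1×BR +2rd +0wr — FU → AL3|MU1|ME2|BR0|rd0|wr3
(3) want 1×MEM +1rd +1wr — RD_PORT → AL3|MU1|ME2|BR0|rd0|wr3
(4) want 1×MEM +1rd +1wr — RD_PORT → AL3|MU1|ME2|BR0|rd0|wr3
(5) want 1×MEM +1rd +0wr — RD_PORT → AL3|MU1|ME2|BR0|rd0|wr3
(6) want 1×MEM +1rd +1wr — RD_PORT → AL3|MU1|ME2|BR0|rd0|wr3
(7) want 1×ALU +2rd +1wr — RD_PORT → AL3|MU1|ME2|BR0|rd0|wr3

issued = [0, 1]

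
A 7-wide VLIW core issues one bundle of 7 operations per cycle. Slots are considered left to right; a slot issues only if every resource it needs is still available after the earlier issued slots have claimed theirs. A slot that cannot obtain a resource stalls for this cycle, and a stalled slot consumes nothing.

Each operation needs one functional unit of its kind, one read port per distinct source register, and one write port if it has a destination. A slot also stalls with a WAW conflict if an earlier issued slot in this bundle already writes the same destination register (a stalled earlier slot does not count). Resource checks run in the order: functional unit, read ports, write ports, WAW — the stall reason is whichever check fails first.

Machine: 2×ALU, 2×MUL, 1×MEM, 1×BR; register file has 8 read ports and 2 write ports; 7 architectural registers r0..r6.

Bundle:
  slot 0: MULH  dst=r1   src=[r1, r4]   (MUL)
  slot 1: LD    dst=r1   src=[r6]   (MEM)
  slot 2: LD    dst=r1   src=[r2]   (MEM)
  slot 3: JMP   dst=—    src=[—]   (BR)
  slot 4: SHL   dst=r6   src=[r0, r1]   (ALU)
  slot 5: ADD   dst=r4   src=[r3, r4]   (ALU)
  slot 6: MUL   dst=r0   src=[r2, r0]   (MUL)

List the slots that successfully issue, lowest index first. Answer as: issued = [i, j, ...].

(0) want 1×MUL +2rd +1wr — yes → AL2|MU1|ME1|BR1|rd6|wr1
(1) want 1×MEM +1rd +1wr — WAW → AL2|MU1|ME1|BR1|rd6|wr1
(2) want 1×MEM +1rd +1wr — WAW → AL2|MU1|ME1|BR1|rd6|wr1
(3) want 1×BR +0rd +0wr — yes → AL2|MU1|ME1|BR0|rd6|wr1
(4) want 1×ALU +2rd +1wr — yes → AL1|MU1|ME1|BR0|rd4|wr0
(5) want 1×ALU +2rd +1wr — WR_PORT → AL1|MU1|ME1|BR0|rd4|wr0
(6) want 1×MUL +2rd +1wr — WR_PORT → AL1|MU1|ME1|BR0|rd4|wr0

issued = [0, 3, 4]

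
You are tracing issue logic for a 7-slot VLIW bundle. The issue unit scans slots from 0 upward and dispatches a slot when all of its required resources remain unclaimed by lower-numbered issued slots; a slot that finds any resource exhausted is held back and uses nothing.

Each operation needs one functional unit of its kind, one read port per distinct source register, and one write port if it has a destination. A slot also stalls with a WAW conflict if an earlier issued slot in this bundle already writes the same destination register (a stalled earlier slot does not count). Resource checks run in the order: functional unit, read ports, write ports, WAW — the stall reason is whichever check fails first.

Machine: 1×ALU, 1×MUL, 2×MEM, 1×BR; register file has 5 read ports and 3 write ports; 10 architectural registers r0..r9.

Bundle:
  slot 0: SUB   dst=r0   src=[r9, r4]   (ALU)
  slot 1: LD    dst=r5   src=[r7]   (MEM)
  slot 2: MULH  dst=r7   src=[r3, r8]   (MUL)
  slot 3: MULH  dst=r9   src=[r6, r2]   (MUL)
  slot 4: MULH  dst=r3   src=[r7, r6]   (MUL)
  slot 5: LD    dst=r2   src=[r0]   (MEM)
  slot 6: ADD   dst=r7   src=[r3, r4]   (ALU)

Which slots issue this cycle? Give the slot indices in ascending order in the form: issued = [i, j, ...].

issued = [0, 1, 2]

#0 ALU src=r9,r4 dispatched  <A:0 Mu:1 Ld:2 B:1 rd:3 wr:2>
#1 MEM src=r7 dispatched  <A:0 Mu:1 Ld:1 B:1 rd:2 wr:1>
#2 MUL src=r3,r8 dispatched  <A:0 Mu:0 Ld:1 B:1 rd:0 wr:0>
#3 MUL src=r6,r2 held:FU  <A:0 Mu:0 Ld:1 B:1 rd:0 wr:0>
#4 MUL src=r7,r6 held:FU  <A:0 Mu:0 Ld:1 B:1 rd:0 wr:0>
#5 MEM src=r0 held:RD_PORT  <A:0 Mu:0 Ld:1 B:1 rd:0 wr:0>
#6 ALU src=r3,r4 held:FU  <A:0 Mu:0 Ld:1 B:1 rd:0 wr:0>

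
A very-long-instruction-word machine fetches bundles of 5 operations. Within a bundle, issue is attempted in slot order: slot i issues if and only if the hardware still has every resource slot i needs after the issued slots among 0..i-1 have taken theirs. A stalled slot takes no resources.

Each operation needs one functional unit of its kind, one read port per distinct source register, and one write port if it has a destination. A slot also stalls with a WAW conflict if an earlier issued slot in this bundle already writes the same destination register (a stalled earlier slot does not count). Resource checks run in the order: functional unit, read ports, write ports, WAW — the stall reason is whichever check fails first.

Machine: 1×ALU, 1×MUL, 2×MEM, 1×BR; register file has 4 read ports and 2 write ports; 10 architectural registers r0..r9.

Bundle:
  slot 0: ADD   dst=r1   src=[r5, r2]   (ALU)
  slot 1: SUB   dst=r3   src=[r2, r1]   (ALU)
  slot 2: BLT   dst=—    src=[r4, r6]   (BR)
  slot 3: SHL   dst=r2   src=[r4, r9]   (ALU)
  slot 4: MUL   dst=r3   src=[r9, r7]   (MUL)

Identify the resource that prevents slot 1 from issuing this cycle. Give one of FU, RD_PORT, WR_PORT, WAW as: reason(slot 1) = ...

reason(slot 1) = FU

#0 ALU src=r5,r2 dispatched  <A:0 Mu:1 Ld:2 B:1 rd:2 wr:1>
#1 ALU src=r2,r1 held:FU  <A:0 Mu:1 Ld:2 B:1 rd:2 wr:1>
#2 BR src=r4,r6 dispatched  <A:0 Mu:1 Ld:2 B:0 rd:0 wr:1>
#3 ALU src=r4,r9 held:FU  <A:0 Mu:1 Ld:2 B:0 rd:0 wr:1>
#4 MUL src=r9,r7 held:RD_PORT  <A:0 Mu:1 Ld:2 B:0 rd:0 wr:1>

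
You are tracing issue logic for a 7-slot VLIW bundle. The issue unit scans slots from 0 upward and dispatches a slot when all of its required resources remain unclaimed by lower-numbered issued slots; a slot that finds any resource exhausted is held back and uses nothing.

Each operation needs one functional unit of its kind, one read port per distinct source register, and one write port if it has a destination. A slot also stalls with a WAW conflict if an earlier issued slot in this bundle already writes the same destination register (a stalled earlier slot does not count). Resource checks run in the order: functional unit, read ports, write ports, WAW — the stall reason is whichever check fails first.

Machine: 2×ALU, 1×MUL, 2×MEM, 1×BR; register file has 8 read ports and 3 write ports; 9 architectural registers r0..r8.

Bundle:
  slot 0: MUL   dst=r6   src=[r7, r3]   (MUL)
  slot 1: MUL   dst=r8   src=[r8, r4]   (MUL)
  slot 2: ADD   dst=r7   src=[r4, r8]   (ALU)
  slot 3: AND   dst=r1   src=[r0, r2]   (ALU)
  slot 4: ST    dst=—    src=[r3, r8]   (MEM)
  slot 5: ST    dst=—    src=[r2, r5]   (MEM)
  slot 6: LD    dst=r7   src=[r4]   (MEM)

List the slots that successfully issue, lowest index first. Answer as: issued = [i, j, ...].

[0] MUL needs rd=2 wr=1: ok; after: ALU=2 MUL=0 MEM=2 BR=1, R=6, W=2
[1] MUL needs rd=2 wr=1: FU; after: ALU=2 MUL=0 MEM=2 BR=1, R=6, W=2
[2] ALU needs rd=2 wr=1: ok; after: ALU=1 MUL=0 MEM=2 BR=1, R=4, W=1
[3] ALU needs rd=2 wr=1: ok; after: ALU=0 MUL=0 MEM=2 BR=1, R=2, W=0
[4] MEM needs rd=2 wr=0: ok; after: ALU=0 MUL=0 MEM=1 BR=1, R=0, W=0
[5] MEM needs rd=2 wr=0: RD_PORT; after: ALU=0 MUL=0 MEM=1 BR=1, R=0, W=0
[6] MEM needs rd=1 wr=1: RD_PORT; after: ALU=0 MUL=0 MEM=1 BR=1, R=0, W=0

issued = [0, 2, 3, 4]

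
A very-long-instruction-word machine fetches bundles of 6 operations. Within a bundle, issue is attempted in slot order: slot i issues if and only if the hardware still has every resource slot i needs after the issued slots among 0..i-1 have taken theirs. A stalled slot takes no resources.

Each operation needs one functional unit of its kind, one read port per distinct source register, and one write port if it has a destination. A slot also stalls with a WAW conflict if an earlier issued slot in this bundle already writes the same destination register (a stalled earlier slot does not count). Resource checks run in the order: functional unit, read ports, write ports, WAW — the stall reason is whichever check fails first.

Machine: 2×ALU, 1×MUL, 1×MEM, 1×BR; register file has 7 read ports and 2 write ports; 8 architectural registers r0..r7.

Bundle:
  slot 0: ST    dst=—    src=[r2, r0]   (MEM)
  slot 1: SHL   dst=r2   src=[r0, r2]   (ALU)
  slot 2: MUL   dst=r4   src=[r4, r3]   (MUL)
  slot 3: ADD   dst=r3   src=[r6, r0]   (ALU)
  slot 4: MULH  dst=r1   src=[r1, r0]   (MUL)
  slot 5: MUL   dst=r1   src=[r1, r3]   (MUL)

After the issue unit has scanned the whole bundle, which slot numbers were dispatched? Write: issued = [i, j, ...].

#0 MEM src=r2,r0 dispatched  <A:2 Mu:1 Ld:0 B:1 rd:5 wr:2>
#1 ALU src=r0,r2 dispatched  <A:1 Mu:1 Ld:0 B:1 rd:3 wr:1>
#2 MUL src=r4,r3 dispatched  <A:1 Mu:0 Ld:0 B:1 rd:1 wr:0>
#3 ALU src=r6,r0 held:RD_PORT  <A:1 Mu:0 Ld:0 B:1 rd:1 wr:0>
#4 MUL src=r1,r0 held:FU  <A:1 Mu:0 Ld:0 B:1 rd:1 wr:0>
#5 MUL src=r1,r3 held:FU  <A:1 Mu:0 Ld:0 B:1 rd:1 wr:0>

issued = [0, 1, 2]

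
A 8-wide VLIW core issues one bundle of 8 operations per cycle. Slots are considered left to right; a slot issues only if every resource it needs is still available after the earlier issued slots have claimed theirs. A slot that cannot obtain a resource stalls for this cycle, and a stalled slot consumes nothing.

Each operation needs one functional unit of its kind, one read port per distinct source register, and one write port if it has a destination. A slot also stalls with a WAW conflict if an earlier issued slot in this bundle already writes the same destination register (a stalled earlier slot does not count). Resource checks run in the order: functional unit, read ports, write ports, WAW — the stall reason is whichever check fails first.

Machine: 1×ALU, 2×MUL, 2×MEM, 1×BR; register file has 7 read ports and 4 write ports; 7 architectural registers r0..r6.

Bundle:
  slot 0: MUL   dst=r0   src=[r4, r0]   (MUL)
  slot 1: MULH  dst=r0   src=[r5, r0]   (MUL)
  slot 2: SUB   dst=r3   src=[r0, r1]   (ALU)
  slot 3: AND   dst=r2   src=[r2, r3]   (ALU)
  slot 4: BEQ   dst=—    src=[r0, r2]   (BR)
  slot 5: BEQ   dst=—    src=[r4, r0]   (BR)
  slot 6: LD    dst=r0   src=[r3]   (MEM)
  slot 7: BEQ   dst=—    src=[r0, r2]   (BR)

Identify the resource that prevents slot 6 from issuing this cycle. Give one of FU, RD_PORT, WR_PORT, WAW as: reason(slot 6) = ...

slot 0 (MUL): ISSUE — free A1,Mu1,Ld2,B1 rp5 wp3
slot 1 (MUL): stall WAW — free A1,Mu1,Ld2,B1 rp5 wp3
slot 2 (ALU): ISSUE — free A0,Mu1,Ld2,B1 rp3 wp2
slot 3 (ALU): stall FU — free A0,Mu1,Ld2,B1 rp3 wp2
slot 4 (BR): ISSUE — free A0,Mu1,Ld2,B0 rp1 wp2
slot 5 (BR): stall FU — free A0,Mu1,Ld2,B0 rp1 wp2
slot 6 (MEM): stall WAW — free A0,Mu1,Ld2,B0 rp1 wp2
slot 7 (BR): stall FU — free A0,Mu1,Ld2,B0 rp1 wp2

reason(slot 6) = WAW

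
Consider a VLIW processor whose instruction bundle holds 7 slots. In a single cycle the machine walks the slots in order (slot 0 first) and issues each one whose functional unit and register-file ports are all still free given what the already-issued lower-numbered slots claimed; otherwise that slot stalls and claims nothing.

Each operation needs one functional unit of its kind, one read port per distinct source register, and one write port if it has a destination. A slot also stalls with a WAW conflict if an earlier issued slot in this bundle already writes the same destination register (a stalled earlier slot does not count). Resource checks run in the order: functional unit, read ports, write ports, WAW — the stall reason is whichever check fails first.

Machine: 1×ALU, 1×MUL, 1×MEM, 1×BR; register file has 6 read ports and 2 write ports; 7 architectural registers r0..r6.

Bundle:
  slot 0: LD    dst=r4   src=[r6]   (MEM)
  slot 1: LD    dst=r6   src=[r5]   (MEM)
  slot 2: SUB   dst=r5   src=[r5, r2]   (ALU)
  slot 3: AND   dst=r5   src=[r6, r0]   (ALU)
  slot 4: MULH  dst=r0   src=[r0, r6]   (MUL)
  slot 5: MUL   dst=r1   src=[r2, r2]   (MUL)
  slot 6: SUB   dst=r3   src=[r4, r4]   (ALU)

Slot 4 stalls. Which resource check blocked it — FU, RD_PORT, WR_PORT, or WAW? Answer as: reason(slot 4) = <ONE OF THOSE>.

slot 0 (MEM): ISSUE — free A1,Mu1,Ld0,B1 rp5 wp1
slot 1 (MEM): stall FU — free A1,Mu1,Ld0,B1 rp5 wp1
slot 2 (ALU): ISSUE — free A0,Mu1,Ld0,B1 rp3 wp0
slot 3 (ALU): stall FU — free A0,Mu1,Ld0,B1 rp3 wp0
slot 4 (MUL): stall WR_PORT — free A0,Mu1,Ld0,B1 rp3 wp0
slot 5 (MUL): stall WR_PORT — free A0,Mu1,Ld0,B1 rp3 wp0
slot 6 (ALU): stall FU — free A0,Mu1,Ld0,B1 rp3 wp0

reason(slot 4) = WR_PORT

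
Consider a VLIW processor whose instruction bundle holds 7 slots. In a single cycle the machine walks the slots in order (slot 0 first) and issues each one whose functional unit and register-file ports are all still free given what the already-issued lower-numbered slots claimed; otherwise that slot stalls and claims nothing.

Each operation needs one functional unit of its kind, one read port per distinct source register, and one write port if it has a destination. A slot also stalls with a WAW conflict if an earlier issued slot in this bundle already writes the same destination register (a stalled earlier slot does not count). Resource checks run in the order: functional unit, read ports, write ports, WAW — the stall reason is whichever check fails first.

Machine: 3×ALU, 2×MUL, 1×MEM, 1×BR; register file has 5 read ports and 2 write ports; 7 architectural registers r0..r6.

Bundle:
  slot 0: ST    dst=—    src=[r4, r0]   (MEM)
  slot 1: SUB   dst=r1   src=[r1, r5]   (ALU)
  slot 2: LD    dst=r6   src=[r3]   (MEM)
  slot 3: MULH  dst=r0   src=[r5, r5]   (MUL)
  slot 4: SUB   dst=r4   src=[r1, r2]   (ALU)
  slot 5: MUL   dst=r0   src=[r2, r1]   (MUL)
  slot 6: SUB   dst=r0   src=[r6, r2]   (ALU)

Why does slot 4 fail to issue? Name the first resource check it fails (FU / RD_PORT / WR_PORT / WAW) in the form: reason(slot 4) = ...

reason(slot 4) = RD_PORT

  0. MEM ⇒ go  {3A/2Mu/0Ld/1B | 3r 2w}
  1. ALU→r1 ⇒ go  {2A/2Mu/0Ld/1B | 1r 1w}
  2. MEM→r6 ⇒ no(FU)  {2A/2Mu/0Ld/1B | 1r 1w}
  3. MUL→r0 ⇒ go  {2A/1Mu/0Ld/1B | 0r 0w}
  4. ALU→r4 ⇒ no(RD_PORT)  {2A/1Mu/0Ld/1B | 0r 0w}
  5. MUL→r0 ⇒ no(RD_PORT)  {2A/1Mu/0Ld/1B | 0r 0w}
  6. ALU→r0 ⇒ no(RD_PORT)  {2A/1Mu/0Ld/1B | 0r 0w}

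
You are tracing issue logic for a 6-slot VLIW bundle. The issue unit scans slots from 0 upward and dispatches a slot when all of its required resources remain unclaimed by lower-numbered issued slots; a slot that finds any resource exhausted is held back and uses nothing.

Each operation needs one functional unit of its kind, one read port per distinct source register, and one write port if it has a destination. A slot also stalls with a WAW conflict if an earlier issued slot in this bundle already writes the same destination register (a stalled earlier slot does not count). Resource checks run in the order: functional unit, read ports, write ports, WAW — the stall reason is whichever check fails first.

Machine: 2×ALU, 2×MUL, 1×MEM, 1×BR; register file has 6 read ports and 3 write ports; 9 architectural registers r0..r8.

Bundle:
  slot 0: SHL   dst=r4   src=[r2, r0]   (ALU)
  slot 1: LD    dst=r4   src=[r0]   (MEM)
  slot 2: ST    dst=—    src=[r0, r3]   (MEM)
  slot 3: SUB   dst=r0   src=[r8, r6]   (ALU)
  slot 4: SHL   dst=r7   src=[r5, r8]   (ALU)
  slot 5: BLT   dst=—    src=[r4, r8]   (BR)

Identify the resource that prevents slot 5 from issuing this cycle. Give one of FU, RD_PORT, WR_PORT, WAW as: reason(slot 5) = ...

reason(slot 5) = RD_PORT

slot 0 (ALU): ISSUE — free A1,Mu2,Ld1,B1 rp4 wp2
slot 1 (MEM): stall WAW — free A1,Mu2,Ld1,B1 rp4 wp2
slot 2 (MEM): ISSUE — free A1,Mu2,Ld0,B1 rp2 wp2
slot 3 (ALU): ISSUE — free A0,Mu2,Ld0,B1 rp0 wp1
slot 4 (ALU): stall FU — free A0,Mu2,Ld0,B1 rp0 wp1
slot 5 (BR): stall RD_PORT — free A0,Mu2,Ld0,B1 rp0 wp1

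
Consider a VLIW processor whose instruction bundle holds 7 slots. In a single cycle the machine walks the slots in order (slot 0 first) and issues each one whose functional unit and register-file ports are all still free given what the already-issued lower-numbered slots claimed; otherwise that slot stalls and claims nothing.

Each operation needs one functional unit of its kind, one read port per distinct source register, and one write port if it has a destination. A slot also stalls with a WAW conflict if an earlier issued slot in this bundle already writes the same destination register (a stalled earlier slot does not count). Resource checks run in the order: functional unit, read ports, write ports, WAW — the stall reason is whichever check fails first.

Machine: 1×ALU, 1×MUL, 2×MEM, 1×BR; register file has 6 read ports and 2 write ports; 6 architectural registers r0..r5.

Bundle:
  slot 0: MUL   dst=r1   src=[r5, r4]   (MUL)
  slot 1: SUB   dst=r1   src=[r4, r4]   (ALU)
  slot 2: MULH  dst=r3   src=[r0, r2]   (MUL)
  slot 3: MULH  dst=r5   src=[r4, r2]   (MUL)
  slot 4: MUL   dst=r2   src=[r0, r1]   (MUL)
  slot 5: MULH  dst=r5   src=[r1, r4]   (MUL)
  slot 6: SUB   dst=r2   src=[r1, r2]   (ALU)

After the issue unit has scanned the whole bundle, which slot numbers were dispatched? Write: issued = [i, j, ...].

(0) want 1×MUL +2rd +1wr — yes → AL1|MU0|ME2|BR1|rd4|wr1
(1) want 1×ALU +1rd +1wr — WAW → AL1|MU0|ME2|BR1|rd4|wr1
(2) want 1×MUL +2rd +1wr — FU → AL1|MU0|ME2|BR1|rd4|wr1
(3) want 1×MUL +2rd +1wr — FU → AL1|MU0|ME2|BR1|rd4|wr1
(4) want 1×MUL +2rd +1wr — FU → AL1|MU0|ME2|BR1|rd4|wr1
(5) want 1×MUL +2rd +1wr — FU → AL1|MU0|ME2|BR1|rd4|wr1
(6) want 1×ALU +2rd +1wr — yes → AL0|MU0|ME2|BR1|rd2|wr0

issued = [0, 6]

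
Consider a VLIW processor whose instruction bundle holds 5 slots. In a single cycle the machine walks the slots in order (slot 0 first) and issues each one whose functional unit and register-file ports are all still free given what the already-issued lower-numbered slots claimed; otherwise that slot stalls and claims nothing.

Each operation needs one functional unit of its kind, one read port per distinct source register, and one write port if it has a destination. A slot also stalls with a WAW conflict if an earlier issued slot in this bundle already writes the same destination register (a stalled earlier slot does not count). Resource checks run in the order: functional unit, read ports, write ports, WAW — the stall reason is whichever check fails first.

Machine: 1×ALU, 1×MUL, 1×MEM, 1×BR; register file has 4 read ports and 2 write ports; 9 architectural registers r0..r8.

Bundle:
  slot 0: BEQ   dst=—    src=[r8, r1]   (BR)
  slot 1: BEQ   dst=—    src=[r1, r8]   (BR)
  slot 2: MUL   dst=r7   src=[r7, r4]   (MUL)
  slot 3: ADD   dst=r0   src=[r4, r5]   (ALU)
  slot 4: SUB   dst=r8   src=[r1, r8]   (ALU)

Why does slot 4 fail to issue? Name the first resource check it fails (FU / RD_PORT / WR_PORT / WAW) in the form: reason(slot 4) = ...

reason(slot 4) = RD_PORT

slot 0 (BR): ISSUE — free A1,Mu1,Ld1,B0 rp2 wp2
slot 1 (BR): stall FU — free A1,Mu1,Ld1,B0 rp2 wp2
slot 2 (MUL): ISSUE — free A1,Mu0,Ld1,B0 rp0 wp1
slot 3 (ALU): stall RD_PORT — free A1,Mu0,Ld1,B0 rp0 wp1
slot 4 (ALU): stall RD_PORT — free A1,Mu0,Ld1,B0 rp0 wp1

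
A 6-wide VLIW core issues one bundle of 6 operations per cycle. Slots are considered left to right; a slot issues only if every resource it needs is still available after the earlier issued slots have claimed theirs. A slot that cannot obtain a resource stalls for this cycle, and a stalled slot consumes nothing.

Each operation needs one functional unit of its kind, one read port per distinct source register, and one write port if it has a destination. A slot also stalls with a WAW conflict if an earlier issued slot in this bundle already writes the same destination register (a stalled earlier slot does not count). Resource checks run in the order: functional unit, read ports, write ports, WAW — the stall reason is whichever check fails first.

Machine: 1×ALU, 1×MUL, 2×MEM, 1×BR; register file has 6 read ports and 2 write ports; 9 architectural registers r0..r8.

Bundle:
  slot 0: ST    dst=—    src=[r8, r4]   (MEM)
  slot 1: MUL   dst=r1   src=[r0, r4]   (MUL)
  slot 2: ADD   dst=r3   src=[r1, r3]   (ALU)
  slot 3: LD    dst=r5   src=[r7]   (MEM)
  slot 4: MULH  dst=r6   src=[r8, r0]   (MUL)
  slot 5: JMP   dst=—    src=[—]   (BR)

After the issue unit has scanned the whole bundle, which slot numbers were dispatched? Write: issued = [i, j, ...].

(0) want 1×MEM +2rd +0wr — yes → AL1|MU1|ME1|BR1|rd4|wr2
(1) want 1×MUL +2rd +1wr — yes → AL1|MU0|ME1|BR1|rd2|wr1
(2) want 1×ALU +2rd +1wr — yes → AL0|MU0|ME1|BR1|rd0|wr0
(3) want 1×MEM +1rd +1wr — RD_PORT → AL0|MU0|ME1|BR1|rd0|wr0
(4) want 1×MUL +2rd +1wr — FU → AL0|MU0|ME1|BR1|rd0|wr0
(5) want 1×BR +0rd +0wr — yes → AL0|MU0|ME1|BR0|rd0|wr0

issued = [0, 1, 2, 5]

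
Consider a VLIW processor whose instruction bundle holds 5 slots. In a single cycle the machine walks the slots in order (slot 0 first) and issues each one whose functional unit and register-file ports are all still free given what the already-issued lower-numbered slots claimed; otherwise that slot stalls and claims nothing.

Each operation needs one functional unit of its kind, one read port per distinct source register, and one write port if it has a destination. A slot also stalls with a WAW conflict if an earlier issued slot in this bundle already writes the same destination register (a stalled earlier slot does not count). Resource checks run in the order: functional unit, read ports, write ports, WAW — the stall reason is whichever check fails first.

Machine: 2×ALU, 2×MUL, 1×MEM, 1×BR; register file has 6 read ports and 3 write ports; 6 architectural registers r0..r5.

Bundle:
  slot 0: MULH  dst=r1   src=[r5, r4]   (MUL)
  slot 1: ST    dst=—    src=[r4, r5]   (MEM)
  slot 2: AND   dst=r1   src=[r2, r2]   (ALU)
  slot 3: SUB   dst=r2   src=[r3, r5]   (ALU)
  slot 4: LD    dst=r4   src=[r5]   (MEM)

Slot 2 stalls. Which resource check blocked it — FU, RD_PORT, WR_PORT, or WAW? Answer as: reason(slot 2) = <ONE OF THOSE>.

reason(slot 2) = WAW

#0 MUL src=r5,r4 dispatched  <A:2 Mu:1 Ld:1 B:1 rd:4 wr:2>
#1 MEM src=r4,r5 dispatched  <A:2 Mu:1 Ld:0 B:1 rd:2 wr:2>
#2 ALU src=r2,r2 held:WAW  <A:2 Mu:1 Ld:0 B:1 rd:2 wr:2>
#3 ALU src=r3,r5 dispatched  <A:1 Mu:1 Ld:0 B:1 rd:0 wr:1>
#4 MEM src=r5 held:FU  <A:1 Mu:1 Ld:0 B:1 rd:0 wr:1>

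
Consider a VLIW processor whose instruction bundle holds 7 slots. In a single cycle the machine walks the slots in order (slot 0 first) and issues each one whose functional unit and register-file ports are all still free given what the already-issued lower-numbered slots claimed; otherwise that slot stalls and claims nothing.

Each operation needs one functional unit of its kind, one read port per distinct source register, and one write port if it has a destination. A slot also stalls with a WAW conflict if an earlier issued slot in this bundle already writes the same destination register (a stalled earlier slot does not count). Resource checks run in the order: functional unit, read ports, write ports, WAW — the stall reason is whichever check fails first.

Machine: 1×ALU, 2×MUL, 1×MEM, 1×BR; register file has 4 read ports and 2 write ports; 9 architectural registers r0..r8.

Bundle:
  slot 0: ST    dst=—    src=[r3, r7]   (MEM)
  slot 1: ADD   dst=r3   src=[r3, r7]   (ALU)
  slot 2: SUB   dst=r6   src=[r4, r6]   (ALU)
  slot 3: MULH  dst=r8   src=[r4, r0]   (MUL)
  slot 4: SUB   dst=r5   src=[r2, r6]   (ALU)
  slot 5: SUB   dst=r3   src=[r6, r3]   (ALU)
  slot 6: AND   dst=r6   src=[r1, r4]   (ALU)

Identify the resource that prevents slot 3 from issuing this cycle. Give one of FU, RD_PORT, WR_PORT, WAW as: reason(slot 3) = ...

  0. MEM ⇒ go  {1A/2Mu/0Ld/1B | 2r 2w}
  1. ALU→r3 ⇒ go  {0A/2Mu/0Ld/1B | 0r 1w}
  2. ALU→r6 ⇒ no(FU)  {0A/2Mu/0Ld/1B | 0r 1w}
  3. MUL→r8 ⇒ no(RD_PORT)  {0A/2Mu/0Ld/1B | 0r 1w}
  4. ALU→r5 ⇒ no(FU)  {0A/2Mu/0Ld/1B | 0r 1w}
  5. ALU→r3 ⇒ no(FU)  {0A/2Mu/0Ld/1B | 0r 1w}
  6. ALU→r6 ⇒ no(FU)  {0A/2Mu/0Ld/1B | 0r 1w}

reason(slot 3) = RD_PORT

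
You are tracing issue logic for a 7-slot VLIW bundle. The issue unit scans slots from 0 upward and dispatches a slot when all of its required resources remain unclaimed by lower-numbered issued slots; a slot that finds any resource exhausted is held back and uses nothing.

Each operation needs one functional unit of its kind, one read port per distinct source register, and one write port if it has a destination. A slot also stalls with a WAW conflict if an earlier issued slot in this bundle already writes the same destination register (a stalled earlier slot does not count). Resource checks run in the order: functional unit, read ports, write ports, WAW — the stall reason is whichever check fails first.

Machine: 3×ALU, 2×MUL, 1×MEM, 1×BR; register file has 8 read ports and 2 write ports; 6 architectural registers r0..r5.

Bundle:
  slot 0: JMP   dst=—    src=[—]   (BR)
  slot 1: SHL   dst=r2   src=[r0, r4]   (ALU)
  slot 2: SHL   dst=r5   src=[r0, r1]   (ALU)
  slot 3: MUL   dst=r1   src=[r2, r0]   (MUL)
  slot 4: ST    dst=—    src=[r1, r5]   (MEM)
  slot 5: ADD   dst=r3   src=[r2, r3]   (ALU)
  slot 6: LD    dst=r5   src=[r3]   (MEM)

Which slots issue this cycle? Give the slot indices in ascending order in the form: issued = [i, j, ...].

issued = [0, 1, 2, 4]

(0) want 1×BR +0rd +0wr — yes → AL3|MU2|ME1|BR0|rd8|wr2
(1) want 1×ALU +2rd +1wr — yes → AL2|MU2|ME1|BR0|rd6|wr1
(2) want 1×ALU +2rd +1wr — yes → AL1|MU2|ME1|BR0|rd4|wr0
(3) want 1×MUL +2rd +1wr — WR_PORT → AL1|MU2|ME1|BR0|rd4|wr0
(4) want 1×MEM +2rd +0wr — yes → AL1|MU2|ME0|BR0|rd2|wr0
(5) want 1×ALU +2rd +1wr — WR_PORT → AL1|MU2|ME0|BR0|rd2|wr0
(6) want 1×MEM +1rd +1wr — FU → AL1|MU2|ME0|BR0|rd2|wr0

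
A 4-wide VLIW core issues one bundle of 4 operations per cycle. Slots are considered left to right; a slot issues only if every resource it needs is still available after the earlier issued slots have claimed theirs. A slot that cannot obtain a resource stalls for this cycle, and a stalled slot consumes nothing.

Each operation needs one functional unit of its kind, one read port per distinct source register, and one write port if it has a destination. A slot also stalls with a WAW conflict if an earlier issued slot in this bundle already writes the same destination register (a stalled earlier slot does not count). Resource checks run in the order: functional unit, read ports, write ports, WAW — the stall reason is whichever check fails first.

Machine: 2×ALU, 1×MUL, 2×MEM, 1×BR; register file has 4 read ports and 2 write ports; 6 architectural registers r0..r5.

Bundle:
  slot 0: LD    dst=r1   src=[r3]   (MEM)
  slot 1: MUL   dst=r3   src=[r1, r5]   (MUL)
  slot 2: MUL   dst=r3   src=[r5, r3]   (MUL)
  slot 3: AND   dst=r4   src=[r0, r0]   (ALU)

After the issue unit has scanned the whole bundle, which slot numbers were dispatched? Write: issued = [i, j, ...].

slot 0 (MEM): ISSUE — free A2,Mu1,Ld1,B1 rp3 wp1
slot 1 (MUL): ISSUE — free A2,Mu0,Ld1,B1 rp1 wp0
slot 2 (MUL): stall FU — free A2,Mu0,Ld1,B1 rp1 wp0
slot 3 (ALU): stall WR_PORT — free A2,Mu0,Ld1,B1 rp1 wp0

issued = [0, 1]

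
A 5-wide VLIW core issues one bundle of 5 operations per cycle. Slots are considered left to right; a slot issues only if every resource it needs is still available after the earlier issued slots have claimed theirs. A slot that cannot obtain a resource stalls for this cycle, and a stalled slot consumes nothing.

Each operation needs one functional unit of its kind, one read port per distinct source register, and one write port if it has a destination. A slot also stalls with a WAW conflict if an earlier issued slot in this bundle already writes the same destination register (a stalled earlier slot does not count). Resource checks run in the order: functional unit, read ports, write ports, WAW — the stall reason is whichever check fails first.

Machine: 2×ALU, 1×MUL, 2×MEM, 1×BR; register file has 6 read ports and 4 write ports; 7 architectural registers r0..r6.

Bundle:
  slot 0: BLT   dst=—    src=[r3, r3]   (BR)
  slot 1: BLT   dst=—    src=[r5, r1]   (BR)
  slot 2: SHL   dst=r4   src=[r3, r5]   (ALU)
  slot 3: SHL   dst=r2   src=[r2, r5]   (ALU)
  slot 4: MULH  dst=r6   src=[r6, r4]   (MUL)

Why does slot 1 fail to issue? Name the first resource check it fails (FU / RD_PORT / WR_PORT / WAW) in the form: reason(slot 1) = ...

reason(slot 1) = FU

(0) want 1×BR +1rd +0wr — yes → AL2|MU1|ME2|BR0|rd5|wr4
(1) want 1×BR +2rd +0wr — FU → AL2|MU1|ME2|BR0|rd5|wr4
(2) want 1×ALU +2rd +1wr — yes → AL1|MU1|ME2|BR0|rd3|wr3
(3) want 1×ALU +2rd +1wr — yes → AL0|MU1|ME2|BR0|rd1|wr2
(4) want 1×MUL +2rd +1wr — RD_PORT → AL0|MU1|ME2|BR0|rd1|wr2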